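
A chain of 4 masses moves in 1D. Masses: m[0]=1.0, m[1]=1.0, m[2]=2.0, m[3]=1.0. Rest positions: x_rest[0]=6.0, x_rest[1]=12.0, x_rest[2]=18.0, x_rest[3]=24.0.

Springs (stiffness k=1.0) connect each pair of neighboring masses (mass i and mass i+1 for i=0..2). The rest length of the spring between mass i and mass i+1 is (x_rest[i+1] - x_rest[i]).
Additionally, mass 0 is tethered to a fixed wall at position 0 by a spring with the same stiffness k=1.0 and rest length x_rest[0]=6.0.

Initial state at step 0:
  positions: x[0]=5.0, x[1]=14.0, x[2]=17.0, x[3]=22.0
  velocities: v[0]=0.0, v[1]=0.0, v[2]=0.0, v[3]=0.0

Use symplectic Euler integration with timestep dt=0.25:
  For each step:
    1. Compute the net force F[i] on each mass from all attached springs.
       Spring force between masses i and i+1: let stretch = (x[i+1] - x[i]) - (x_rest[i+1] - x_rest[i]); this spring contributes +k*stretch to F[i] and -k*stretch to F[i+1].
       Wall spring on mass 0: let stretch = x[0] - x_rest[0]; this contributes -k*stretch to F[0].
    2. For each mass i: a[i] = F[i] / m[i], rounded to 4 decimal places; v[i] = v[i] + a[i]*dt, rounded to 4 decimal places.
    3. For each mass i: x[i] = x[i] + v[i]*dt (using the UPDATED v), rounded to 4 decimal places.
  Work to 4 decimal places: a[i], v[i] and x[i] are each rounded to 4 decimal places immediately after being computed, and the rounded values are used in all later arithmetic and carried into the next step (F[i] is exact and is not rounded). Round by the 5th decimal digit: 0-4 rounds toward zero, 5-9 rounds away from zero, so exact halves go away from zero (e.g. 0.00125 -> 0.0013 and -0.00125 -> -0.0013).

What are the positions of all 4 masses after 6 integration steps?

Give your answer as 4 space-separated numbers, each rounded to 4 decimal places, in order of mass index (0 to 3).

Step 0: x=[5.0000 14.0000 17.0000 22.0000] v=[0.0000 0.0000 0.0000 0.0000]
Step 1: x=[5.2500 13.6250 17.0625 22.0625] v=[1.0000 -1.5000 0.2500 0.2500]
Step 2: x=[5.6953 12.9414 17.1738 22.1875] v=[1.7813 -2.7344 0.4453 0.5000]
Step 3: x=[6.2376 12.0695 17.3096 22.3742] v=[2.1690 -3.4878 0.5430 0.7466]
Step 4: x=[6.7545 11.1606 17.4399 22.6193] v=[2.0676 -3.6358 0.5211 0.9805]
Step 5: x=[7.1246 10.3687 17.5358 22.9157] v=[1.4805 -3.1675 0.3836 1.1857]
Step 6: x=[7.2522 9.8220 17.5759 23.2509] v=[0.5104 -2.1868 0.1602 1.3407]

Answer: 7.2522 9.8220 17.5759 23.2509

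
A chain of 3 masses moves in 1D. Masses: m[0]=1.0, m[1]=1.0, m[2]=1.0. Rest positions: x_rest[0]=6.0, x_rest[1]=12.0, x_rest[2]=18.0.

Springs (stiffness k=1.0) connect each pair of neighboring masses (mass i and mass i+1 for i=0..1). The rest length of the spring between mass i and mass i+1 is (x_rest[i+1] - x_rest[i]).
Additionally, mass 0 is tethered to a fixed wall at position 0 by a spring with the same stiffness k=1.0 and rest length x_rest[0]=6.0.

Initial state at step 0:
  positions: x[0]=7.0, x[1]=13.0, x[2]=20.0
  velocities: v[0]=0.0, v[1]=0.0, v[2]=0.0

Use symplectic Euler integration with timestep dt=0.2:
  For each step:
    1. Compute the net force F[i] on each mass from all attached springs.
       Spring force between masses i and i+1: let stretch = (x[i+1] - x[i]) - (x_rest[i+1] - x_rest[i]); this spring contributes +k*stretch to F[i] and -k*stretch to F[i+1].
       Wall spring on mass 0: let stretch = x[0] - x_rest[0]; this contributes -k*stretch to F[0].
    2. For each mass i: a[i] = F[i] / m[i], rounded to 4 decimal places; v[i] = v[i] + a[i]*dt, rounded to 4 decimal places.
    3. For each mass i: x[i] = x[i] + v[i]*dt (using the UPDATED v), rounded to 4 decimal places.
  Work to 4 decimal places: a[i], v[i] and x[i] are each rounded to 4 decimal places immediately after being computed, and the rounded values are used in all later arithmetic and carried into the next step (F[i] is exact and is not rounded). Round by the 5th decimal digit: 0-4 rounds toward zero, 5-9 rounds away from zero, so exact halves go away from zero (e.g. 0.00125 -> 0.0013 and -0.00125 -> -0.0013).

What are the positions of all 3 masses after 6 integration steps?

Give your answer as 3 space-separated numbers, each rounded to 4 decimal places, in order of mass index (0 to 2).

Answer: 6.4459 13.4572 19.3538

Derivation:
Step 0: x=[7.0000 13.0000 20.0000] v=[0.0000 0.0000 0.0000]
Step 1: x=[6.9600 13.0400 19.9600] v=[-0.2000 0.2000 -0.2000]
Step 2: x=[6.8848 13.1136 19.8832] v=[-0.3760 0.3680 -0.3840]
Step 3: x=[6.7834 13.2088 19.7756] v=[-0.5072 0.4762 -0.5379]
Step 4: x=[6.6676 13.3097 19.6453] v=[-0.5788 0.5045 -0.6513]
Step 5: x=[6.5508 13.3983 19.5016] v=[-0.5839 0.4432 -0.7184]
Step 6: x=[6.4459 13.4572 19.3538] v=[-0.5246 0.2944 -0.7391]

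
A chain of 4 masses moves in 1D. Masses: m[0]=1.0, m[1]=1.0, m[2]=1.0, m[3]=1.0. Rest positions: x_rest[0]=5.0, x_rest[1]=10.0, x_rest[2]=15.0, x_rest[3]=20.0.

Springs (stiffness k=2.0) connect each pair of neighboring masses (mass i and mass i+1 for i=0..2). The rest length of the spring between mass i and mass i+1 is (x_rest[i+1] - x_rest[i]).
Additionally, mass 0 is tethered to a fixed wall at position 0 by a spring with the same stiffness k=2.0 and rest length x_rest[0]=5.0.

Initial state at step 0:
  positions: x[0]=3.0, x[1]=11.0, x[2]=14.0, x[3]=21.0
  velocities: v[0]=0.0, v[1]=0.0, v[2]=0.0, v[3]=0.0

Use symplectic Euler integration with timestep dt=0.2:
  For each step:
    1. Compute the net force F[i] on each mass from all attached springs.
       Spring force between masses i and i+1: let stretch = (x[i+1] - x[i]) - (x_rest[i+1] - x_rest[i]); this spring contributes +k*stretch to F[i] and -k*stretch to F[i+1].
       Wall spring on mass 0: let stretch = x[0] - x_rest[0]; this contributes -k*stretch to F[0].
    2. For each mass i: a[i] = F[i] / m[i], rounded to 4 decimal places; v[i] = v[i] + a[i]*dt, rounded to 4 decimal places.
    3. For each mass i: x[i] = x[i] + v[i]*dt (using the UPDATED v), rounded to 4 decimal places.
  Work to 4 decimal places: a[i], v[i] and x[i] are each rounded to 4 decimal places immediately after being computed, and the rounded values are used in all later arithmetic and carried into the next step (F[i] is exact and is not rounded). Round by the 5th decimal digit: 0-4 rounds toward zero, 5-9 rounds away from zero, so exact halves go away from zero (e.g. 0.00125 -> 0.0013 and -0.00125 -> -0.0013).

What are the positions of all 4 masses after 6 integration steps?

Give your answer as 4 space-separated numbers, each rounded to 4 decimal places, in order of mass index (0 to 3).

Answer: 6.5015 8.6001 16.0237 19.5552

Derivation:
Step 0: x=[3.0000 11.0000 14.0000 21.0000] v=[0.0000 0.0000 0.0000 0.0000]
Step 1: x=[3.4000 10.6000 14.3200 20.8400] v=[2.0000 -2.0000 1.6000 -0.8000]
Step 2: x=[4.1040 9.9216 14.8640 20.5584] v=[3.5200 -3.3920 2.7200 -1.4080]
Step 3: x=[4.9451 9.1732 15.4682 20.2212] v=[4.2054 -3.7421 3.0208 -1.6858]
Step 4: x=[5.7288 8.5901 15.9490 19.9038] v=[3.9186 -2.9153 2.4040 -1.5870]
Step 5: x=[6.2831 8.3668 16.1575 19.6700] v=[2.7716 -1.1163 1.0424 -1.1689]
Step 6: x=[6.5015 8.6001 16.0237 19.5552] v=[1.0918 1.1665 -0.6689 -0.5739]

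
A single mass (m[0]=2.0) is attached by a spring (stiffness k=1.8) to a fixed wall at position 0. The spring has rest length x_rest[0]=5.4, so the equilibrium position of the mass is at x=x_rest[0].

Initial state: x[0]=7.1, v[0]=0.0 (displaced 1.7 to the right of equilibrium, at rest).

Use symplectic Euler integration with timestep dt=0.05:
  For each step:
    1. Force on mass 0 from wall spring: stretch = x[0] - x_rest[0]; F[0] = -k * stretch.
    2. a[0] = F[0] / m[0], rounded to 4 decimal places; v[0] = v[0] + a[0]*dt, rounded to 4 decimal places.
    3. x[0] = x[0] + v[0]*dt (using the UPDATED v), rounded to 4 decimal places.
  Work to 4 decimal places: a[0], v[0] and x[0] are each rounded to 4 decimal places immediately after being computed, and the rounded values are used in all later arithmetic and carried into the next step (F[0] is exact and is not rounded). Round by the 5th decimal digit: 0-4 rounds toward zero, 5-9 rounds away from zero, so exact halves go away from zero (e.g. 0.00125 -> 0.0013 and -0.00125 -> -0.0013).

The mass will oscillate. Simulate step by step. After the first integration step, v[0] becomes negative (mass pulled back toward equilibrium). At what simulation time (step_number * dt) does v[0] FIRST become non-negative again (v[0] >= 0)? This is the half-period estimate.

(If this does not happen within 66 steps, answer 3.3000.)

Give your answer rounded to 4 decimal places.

Answer: 3.3000

Derivation:
Step 0: x=[7.1000] v=[0.0000]
Step 1: x=[7.0962] v=[-0.0765]
Step 2: x=[7.0886] v=[-0.1528]
Step 3: x=[7.0772] v=[-0.2288]
Step 4: x=[7.0620] v=[-0.3043]
Step 5: x=[7.0430] v=[-0.3791]
Step 6: x=[7.0204] v=[-0.4530]
Step 7: x=[6.9941] v=[-0.5259]
Step 8: x=[6.9642] v=[-0.5976]
Step 9: x=[6.9308] v=[-0.6680]
Step 10: x=[6.8940] v=[-0.7369]
Step 11: x=[6.8538] v=[-0.8041]
Step 12: x=[6.8103] v=[-0.8695]
Step 13: x=[6.7637] v=[-0.9330]
Step 14: x=[6.7140] v=[-0.9944]
Step 15: x=[6.6613] v=[-1.0535]
Step 16: x=[6.6058] v=[-1.1103]
Step 17: x=[6.5476] v=[-1.1646]
Step 18: x=[6.4868] v=[-1.2162]
Step 19: x=[6.4235] v=[-1.2651]
Step 20: x=[6.3579] v=[-1.3112]
Step 21: x=[6.2902] v=[-1.3543]
Step 22: x=[6.2205] v=[-1.3944]
Step 23: x=[6.1489] v=[-1.4313]
Step 24: x=[6.0757] v=[-1.4650]
Step 25: x=[6.0009] v=[-1.4954]
Step 26: x=[5.9248] v=[-1.5224]
Step 27: x=[5.8475] v=[-1.5460]
Step 28: x=[5.7692] v=[-1.5661]
Step 29: x=[5.6901] v=[-1.5827]
Step 30: x=[5.6103] v=[-1.5958]
Step 31: x=[5.5300] v=[-1.6053]
Step 32: x=[5.4494] v=[-1.6112]
Step 33: x=[5.3687] v=[-1.6134]
Step 34: x=[5.2881] v=[-1.6120]
Step 35: x=[5.2078] v=[-1.6070]
Step 36: x=[5.1279] v=[-1.5984]
Step 37: x=[5.0486] v=[-1.5862]
Step 38: x=[4.9701] v=[-1.5704]
Step 39: x=[4.8925] v=[-1.5511]
Step 40: x=[4.8161] v=[-1.5283]
Step 41: x=[4.7410] v=[-1.5020]
Step 42: x=[4.6674] v=[-1.4723]
Step 43: x=[4.5954] v=[-1.4393]
Step 44: x=[4.5252] v=[-1.4031]
Step 45: x=[4.4570] v=[-1.3637]
Step 46: x=[4.3909] v=[-1.3213]
Step 47: x=[4.3271] v=[-1.2759]
Step 48: x=[4.2657] v=[-1.2276]
Step 49: x=[4.2069] v=[-1.1766]
Step 50: x=[4.1508] v=[-1.1229]
Step 51: x=[4.0975] v=[-1.0667]
Step 52: x=[4.0471] v=[-1.0081]
Step 53: x=[3.9997] v=[-0.9472]
Step 54: x=[3.9555] v=[-0.8842]
Step 55: x=[3.9145] v=[-0.8192]
Step 56: x=[3.8769] v=[-0.7524]
Step 57: x=[3.8427] v=[-0.6839]
Step 58: x=[3.8120] v=[-0.6138]
Step 59: x=[3.7849] v=[-0.5423]
Step 60: x=[3.7614] v=[-0.4696]
Step 61: x=[3.7416] v=[-0.3959]
Step 62: x=[3.7255] v=[-0.3213]
Step 63: x=[3.7132] v=[-0.2459]
Step 64: x=[3.7047] v=[-0.1700]
Step 65: x=[3.7000] v=[-0.0937]
Step 66: x=[3.6991] v=[-0.0172]
v[0] did not become non-negative within 66 steps; using fallback time=3.3000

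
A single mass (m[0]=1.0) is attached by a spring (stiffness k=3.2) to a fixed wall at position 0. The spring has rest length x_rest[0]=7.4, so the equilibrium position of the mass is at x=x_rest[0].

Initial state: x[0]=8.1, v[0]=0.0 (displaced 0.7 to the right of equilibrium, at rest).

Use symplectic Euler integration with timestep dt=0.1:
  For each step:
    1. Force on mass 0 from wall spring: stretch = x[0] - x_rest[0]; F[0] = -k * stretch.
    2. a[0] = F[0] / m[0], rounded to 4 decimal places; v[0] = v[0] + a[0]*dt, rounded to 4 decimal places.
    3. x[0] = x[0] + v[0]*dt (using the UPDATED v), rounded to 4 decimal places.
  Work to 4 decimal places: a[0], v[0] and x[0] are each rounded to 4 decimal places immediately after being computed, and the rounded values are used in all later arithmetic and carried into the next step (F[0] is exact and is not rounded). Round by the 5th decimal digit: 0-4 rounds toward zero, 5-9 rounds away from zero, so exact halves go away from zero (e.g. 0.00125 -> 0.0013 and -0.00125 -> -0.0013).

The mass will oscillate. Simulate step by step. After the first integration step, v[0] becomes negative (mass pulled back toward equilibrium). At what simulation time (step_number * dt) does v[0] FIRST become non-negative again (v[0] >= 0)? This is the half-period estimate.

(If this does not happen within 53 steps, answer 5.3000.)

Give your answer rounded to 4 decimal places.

Step 0: x=[8.1000] v=[0.0000]
Step 1: x=[8.0776] v=[-0.2240]
Step 2: x=[8.0335] v=[-0.4408]
Step 3: x=[7.9692] v=[-0.6435]
Step 4: x=[7.8866] v=[-0.8256]
Step 5: x=[7.7885] v=[-0.9813]
Step 6: x=[7.6779] v=[-1.1056]
Step 7: x=[7.5585] v=[-1.1945]
Step 8: x=[7.4340] v=[-1.2452]
Step 9: x=[7.3084] v=[-1.2561]
Step 10: x=[7.1857] v=[-1.2268]
Step 11: x=[7.0699] v=[-1.1582]
Step 12: x=[6.9646] v=[-1.0526]
Step 13: x=[6.8733] v=[-0.9133]
Step 14: x=[6.7988] v=[-0.7448]
Step 15: x=[6.7436] v=[-0.5524]
Step 16: x=[6.7094] v=[-0.3424]
Step 17: x=[6.6973] v=[-0.1214]
Step 18: x=[6.7077] v=[0.1035]
First v>=0 after going negative at step 18, time=1.8000

Answer: 1.8000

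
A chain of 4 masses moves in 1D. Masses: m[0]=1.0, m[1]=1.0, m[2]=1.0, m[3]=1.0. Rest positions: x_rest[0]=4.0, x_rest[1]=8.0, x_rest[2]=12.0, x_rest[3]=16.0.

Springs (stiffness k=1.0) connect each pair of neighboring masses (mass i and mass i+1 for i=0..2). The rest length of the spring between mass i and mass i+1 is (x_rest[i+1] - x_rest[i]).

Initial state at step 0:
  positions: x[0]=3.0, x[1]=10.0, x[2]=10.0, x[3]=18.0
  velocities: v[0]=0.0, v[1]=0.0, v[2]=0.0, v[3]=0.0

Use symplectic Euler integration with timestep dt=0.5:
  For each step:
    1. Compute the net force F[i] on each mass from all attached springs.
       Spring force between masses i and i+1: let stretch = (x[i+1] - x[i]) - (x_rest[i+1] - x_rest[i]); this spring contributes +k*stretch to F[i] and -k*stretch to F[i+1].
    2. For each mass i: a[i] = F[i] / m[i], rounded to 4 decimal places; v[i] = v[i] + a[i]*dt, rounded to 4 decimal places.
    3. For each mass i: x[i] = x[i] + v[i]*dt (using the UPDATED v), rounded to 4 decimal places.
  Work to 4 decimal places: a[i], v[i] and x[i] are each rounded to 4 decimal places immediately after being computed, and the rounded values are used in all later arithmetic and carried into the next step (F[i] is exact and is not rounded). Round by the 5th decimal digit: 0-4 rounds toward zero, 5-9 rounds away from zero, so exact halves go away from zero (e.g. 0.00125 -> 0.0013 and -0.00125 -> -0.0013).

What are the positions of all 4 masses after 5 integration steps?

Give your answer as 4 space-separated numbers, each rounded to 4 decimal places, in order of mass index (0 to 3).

Answer: 3.8106 9.9161 10.9434 16.3301

Derivation:
Step 0: x=[3.0000 10.0000 10.0000 18.0000] v=[0.0000 0.0000 0.0000 0.0000]
Step 1: x=[3.7500 8.2500 12.0000 17.0000] v=[1.5000 -3.5000 4.0000 -2.0000]
Step 2: x=[4.6250 6.3125 14.3125 15.7500] v=[1.7500 -3.8750 4.6250 -2.5000]
Step 3: x=[4.9219 5.9531 14.9844 15.1406] v=[0.5938 -0.7188 1.3438 -1.2188]
Step 4: x=[4.4766 7.5938 13.4375 15.4922] v=[-0.8906 3.2813 -3.0938 0.7031]
Step 5: x=[3.8106 9.9161 10.9434 16.3301] v=[-1.3320 4.6446 -4.9883 1.6758]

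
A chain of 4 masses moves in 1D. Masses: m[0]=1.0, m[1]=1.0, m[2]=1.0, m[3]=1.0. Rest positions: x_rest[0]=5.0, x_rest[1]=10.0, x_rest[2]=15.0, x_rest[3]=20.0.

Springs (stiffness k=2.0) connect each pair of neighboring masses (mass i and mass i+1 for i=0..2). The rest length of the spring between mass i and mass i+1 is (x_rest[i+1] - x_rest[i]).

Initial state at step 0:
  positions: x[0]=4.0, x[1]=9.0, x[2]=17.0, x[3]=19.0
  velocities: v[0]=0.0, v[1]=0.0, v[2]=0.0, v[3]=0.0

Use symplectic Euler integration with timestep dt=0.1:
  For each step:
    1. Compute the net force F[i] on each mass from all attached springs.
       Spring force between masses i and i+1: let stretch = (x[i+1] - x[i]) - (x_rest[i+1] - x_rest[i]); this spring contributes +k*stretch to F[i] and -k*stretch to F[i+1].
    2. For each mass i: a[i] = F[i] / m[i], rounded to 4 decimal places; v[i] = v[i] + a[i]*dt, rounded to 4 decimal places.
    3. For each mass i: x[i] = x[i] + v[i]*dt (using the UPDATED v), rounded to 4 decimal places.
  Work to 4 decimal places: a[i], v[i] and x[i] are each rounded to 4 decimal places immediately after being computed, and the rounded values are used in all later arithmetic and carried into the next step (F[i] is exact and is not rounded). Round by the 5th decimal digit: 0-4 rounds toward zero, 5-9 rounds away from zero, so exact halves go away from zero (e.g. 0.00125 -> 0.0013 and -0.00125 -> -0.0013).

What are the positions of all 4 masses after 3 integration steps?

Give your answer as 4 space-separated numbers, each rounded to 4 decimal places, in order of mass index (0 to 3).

Answer: 4.0059 9.3364 16.3155 19.3422

Derivation:
Step 0: x=[4.0000 9.0000 17.0000 19.0000] v=[0.0000 0.0000 0.0000 0.0000]
Step 1: x=[4.0000 9.0600 16.8800 19.0600] v=[0.0000 0.6000 -1.2000 0.6000]
Step 2: x=[4.0012 9.1752 16.6472 19.1764] v=[0.0120 1.1520 -2.3280 1.1640]
Step 3: x=[4.0059 9.3364 16.3155 19.3422] v=[0.0468 1.6116 -3.3166 1.6582]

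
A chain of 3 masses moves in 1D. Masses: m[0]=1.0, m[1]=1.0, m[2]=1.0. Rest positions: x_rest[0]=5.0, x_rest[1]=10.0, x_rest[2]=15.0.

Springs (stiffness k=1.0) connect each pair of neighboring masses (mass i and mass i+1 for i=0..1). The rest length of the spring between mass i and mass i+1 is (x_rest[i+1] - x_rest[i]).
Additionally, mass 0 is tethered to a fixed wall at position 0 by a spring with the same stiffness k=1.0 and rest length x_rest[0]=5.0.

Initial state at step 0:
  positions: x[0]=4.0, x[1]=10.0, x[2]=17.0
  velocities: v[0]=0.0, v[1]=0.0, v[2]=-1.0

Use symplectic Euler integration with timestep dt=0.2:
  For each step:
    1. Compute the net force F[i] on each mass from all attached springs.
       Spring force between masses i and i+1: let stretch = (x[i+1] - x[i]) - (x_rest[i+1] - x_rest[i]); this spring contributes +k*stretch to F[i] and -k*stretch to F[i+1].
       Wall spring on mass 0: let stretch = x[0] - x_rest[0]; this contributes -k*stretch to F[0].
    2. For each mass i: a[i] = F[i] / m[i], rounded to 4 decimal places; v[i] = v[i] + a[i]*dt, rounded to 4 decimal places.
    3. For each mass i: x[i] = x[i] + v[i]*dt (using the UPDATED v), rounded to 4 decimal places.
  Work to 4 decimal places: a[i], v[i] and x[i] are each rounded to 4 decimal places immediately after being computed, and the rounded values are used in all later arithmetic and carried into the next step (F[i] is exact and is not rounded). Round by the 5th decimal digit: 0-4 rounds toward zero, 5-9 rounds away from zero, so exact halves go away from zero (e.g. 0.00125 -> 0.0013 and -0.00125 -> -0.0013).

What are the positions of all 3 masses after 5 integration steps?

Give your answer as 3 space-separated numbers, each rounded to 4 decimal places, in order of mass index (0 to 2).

Answer: 5.0328 10.3542 15.1063

Derivation:
Step 0: x=[4.0000 10.0000 17.0000] v=[0.0000 0.0000 -1.0000]
Step 1: x=[4.0800 10.0400 16.7200] v=[0.4000 0.2000 -1.4000]
Step 2: x=[4.2352 10.1088 16.3728] v=[0.7760 0.3440 -1.7360]
Step 3: x=[4.4559 10.1932 15.9750] v=[1.1037 0.4221 -1.9888]
Step 4: x=[4.7279 10.2794 15.5460] v=[1.3600 0.4310 -2.1452]
Step 5: x=[5.0328 10.3542 15.1063] v=[1.5247 0.3740 -2.1985]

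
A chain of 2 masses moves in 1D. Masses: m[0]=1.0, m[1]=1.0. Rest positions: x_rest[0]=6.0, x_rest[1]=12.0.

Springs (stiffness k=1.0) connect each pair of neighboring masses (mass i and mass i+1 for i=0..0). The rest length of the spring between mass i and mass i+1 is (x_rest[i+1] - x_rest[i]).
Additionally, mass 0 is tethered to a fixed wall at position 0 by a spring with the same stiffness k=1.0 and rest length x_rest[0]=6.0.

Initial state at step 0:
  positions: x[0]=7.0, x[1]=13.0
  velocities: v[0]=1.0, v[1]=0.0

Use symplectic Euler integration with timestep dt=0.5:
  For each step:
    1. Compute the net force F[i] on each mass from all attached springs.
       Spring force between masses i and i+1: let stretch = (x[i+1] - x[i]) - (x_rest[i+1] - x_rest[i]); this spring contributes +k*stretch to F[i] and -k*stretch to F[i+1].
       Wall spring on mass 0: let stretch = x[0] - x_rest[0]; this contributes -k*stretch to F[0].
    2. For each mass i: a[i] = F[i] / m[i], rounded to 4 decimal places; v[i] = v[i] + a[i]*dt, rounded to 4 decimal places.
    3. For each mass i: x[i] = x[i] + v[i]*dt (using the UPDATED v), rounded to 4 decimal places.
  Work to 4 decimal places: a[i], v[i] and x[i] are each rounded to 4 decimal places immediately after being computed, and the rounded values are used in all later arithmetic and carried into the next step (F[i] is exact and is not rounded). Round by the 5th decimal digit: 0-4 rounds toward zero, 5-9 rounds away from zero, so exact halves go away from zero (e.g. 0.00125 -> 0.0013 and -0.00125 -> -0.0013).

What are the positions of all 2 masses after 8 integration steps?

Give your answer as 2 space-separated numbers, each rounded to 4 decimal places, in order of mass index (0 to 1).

Answer: 6.0289 11.1685

Derivation:
Step 0: x=[7.0000 13.0000] v=[1.0000 0.0000]
Step 1: x=[7.2500 13.0000] v=[0.5000 0.0000]
Step 2: x=[7.1250 13.0625] v=[-0.2500 0.1250]
Step 3: x=[6.7031 13.1407] v=[-0.8438 0.1563]
Step 4: x=[6.2148 13.1095] v=[-0.9766 -0.0625]
Step 5: x=[5.8965 12.8546] v=[-0.6367 -0.5099]
Step 6: x=[5.8436 12.3601] v=[-0.1059 -0.9890]
Step 7: x=[5.9589 11.7365] v=[0.2306 -1.2473]
Step 8: x=[6.0289 11.1685] v=[0.1400 -1.1361]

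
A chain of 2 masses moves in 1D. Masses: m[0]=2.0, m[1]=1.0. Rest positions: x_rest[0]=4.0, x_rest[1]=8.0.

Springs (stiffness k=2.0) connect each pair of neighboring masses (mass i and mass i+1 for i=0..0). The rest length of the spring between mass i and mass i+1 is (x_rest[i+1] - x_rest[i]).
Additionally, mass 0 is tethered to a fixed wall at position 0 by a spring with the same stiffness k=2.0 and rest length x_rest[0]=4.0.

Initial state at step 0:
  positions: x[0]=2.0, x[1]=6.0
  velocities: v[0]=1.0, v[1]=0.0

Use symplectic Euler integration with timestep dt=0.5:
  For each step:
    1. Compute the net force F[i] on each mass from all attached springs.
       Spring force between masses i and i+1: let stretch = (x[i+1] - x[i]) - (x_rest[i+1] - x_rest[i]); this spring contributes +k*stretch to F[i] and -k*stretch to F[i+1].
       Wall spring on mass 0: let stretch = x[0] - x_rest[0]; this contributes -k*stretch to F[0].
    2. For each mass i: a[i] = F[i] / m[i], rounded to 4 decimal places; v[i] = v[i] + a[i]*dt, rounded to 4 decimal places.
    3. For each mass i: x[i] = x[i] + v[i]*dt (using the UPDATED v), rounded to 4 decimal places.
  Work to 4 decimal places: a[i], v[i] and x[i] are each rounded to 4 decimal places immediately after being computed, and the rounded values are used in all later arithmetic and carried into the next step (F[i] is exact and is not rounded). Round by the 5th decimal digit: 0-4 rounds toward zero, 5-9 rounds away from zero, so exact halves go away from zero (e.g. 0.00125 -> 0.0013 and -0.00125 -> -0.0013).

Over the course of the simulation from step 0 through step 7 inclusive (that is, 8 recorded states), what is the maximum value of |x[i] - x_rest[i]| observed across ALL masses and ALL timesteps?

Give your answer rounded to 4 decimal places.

Step 0: x=[2.0000 6.0000] v=[1.0000 0.0000]
Step 1: x=[3.0000 6.0000] v=[2.0000 0.0000]
Step 2: x=[4.0000 6.5000] v=[2.0000 1.0000]
Step 3: x=[4.6250 7.7500] v=[1.2500 2.5000]
Step 4: x=[4.8750 9.4375] v=[0.5000 3.3750]
Step 5: x=[5.0469 10.8438] v=[0.3438 2.8125]
Step 6: x=[5.4063 11.3516] v=[0.7188 1.0156]
Step 7: x=[5.9005 10.8868] v=[0.9883 -0.9297]
Max displacement = 3.3516

Answer: 3.3516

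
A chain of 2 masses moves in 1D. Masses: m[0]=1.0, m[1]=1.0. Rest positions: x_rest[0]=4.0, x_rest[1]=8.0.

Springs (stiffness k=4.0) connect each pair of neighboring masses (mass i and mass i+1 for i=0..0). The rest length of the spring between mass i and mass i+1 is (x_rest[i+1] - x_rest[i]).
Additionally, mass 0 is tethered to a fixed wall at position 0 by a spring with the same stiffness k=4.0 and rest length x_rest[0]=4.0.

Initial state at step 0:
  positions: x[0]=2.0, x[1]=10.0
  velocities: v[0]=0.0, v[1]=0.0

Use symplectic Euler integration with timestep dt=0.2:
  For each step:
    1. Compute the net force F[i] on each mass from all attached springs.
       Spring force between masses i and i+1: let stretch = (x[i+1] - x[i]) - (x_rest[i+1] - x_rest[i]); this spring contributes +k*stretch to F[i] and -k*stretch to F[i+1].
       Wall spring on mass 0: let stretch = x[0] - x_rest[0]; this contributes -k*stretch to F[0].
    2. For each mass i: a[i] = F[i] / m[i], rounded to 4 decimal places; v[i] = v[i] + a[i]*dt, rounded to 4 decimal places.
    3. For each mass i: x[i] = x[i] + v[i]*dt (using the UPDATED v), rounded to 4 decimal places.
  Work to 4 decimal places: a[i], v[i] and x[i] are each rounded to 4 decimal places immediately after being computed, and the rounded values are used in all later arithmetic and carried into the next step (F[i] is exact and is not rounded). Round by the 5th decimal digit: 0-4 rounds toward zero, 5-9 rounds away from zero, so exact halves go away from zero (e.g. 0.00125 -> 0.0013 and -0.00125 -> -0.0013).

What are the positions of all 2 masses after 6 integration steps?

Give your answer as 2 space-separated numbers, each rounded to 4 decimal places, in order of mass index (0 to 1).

Step 0: x=[2.0000 10.0000] v=[0.0000 0.0000]
Step 1: x=[2.9600 9.3600] v=[4.8000 -3.2000]
Step 2: x=[4.4704 8.3360] v=[7.5520 -5.1200]
Step 3: x=[5.8840 7.3335] v=[7.0682 -5.0125]
Step 4: x=[6.5881 6.7391] v=[3.5206 -2.9721]
Step 5: x=[6.2623 6.7605] v=[-1.6291 0.1071]
Step 6: x=[5.0142 7.3422] v=[-6.2404 2.9085]

Answer: 5.0142 7.3422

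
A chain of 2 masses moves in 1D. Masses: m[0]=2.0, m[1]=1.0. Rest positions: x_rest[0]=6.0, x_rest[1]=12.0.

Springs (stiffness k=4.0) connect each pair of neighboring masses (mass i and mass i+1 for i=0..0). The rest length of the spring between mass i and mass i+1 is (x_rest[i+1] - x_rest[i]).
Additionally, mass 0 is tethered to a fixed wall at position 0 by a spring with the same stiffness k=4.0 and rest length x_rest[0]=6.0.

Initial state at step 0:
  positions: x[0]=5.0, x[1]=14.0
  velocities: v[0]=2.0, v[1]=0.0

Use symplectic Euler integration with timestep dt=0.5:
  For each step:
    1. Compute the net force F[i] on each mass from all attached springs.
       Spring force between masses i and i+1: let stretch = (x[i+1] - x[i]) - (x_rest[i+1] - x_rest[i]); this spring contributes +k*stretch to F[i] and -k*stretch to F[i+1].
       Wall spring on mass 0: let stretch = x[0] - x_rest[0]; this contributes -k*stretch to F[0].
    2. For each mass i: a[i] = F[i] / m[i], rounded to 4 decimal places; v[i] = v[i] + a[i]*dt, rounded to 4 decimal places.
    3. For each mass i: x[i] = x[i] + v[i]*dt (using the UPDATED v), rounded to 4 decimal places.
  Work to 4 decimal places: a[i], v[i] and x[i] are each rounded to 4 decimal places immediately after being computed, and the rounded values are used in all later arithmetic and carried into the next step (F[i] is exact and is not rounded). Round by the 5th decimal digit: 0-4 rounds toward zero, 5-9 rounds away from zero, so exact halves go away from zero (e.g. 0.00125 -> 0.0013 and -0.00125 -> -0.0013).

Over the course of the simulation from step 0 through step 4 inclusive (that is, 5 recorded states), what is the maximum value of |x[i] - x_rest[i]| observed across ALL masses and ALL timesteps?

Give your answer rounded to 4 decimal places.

Step 0: x=[5.0000 14.0000] v=[2.0000 0.0000]
Step 1: x=[8.0000 11.0000] v=[6.0000 -6.0000]
Step 2: x=[8.5000 11.0000] v=[1.0000 0.0000]
Step 3: x=[6.0000 14.5000] v=[-5.0000 7.0000]
Step 4: x=[4.7500 15.5000] v=[-2.5000 2.0000]
Max displacement = 3.5000

Answer: 3.5000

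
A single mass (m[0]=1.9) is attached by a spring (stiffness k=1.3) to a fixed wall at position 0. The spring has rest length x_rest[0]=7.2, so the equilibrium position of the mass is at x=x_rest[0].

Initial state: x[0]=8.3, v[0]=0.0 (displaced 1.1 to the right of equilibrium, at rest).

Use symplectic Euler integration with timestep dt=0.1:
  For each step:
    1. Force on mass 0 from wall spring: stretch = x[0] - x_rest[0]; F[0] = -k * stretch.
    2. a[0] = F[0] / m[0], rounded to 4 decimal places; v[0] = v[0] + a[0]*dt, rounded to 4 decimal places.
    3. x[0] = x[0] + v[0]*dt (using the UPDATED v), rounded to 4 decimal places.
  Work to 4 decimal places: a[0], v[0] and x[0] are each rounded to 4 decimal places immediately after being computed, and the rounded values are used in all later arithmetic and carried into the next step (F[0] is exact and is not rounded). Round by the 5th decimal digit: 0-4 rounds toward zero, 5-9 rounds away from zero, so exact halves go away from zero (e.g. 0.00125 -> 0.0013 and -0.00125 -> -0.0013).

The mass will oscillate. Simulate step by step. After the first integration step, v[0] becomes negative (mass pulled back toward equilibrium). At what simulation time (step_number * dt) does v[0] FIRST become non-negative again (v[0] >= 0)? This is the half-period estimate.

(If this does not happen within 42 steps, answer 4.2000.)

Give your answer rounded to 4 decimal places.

Answer: 3.8000

Derivation:
Step 0: x=[8.3000] v=[0.0000]
Step 1: x=[8.2925] v=[-0.0753]
Step 2: x=[8.2775] v=[-0.1501]
Step 3: x=[8.2551] v=[-0.2238]
Step 4: x=[8.2255] v=[-0.2960]
Step 5: x=[8.1889] v=[-0.3662]
Step 6: x=[8.1455] v=[-0.4339]
Step 7: x=[8.0956] v=[-0.4986]
Step 8: x=[8.0396] v=[-0.5599]
Step 9: x=[7.9779] v=[-0.6174]
Step 10: x=[7.9108] v=[-0.6706]
Step 11: x=[7.8389] v=[-0.7192]
Step 12: x=[7.7626] v=[-0.7629]
Step 13: x=[7.6825] v=[-0.8014]
Step 14: x=[7.5991] v=[-0.8344]
Step 15: x=[7.5129] v=[-0.8617]
Step 16: x=[7.4246] v=[-0.8831]
Step 17: x=[7.3348] v=[-0.8985]
Step 18: x=[7.2440] v=[-0.9077]
Step 19: x=[7.1529] v=[-0.9107]
Step 20: x=[7.0622] v=[-0.9075]
Step 21: x=[6.9724] v=[-0.8981]
Step 22: x=[6.8842] v=[-0.8825]
Step 23: x=[6.7981] v=[-0.8609]
Step 24: x=[6.7148] v=[-0.8334]
Step 25: x=[6.6348] v=[-0.8002]
Step 26: x=[6.5587] v=[-0.7615]
Step 27: x=[6.4869] v=[-0.7176]
Step 28: x=[6.4200] v=[-0.6688]
Step 29: x=[6.3585] v=[-0.6154]
Step 30: x=[6.3027] v=[-0.5578]
Step 31: x=[6.2531] v=[-0.4964]
Step 32: x=[6.2099] v=[-0.4316]
Step 33: x=[6.1735] v=[-0.3639]
Step 34: x=[6.1441] v=[-0.2937]
Step 35: x=[6.1220] v=[-0.2215]
Step 36: x=[6.1072] v=[-0.1477]
Step 37: x=[6.0999] v=[-0.0729]
Step 38: x=[6.1001] v=[0.0024]
First v>=0 after going negative at step 38, time=3.8000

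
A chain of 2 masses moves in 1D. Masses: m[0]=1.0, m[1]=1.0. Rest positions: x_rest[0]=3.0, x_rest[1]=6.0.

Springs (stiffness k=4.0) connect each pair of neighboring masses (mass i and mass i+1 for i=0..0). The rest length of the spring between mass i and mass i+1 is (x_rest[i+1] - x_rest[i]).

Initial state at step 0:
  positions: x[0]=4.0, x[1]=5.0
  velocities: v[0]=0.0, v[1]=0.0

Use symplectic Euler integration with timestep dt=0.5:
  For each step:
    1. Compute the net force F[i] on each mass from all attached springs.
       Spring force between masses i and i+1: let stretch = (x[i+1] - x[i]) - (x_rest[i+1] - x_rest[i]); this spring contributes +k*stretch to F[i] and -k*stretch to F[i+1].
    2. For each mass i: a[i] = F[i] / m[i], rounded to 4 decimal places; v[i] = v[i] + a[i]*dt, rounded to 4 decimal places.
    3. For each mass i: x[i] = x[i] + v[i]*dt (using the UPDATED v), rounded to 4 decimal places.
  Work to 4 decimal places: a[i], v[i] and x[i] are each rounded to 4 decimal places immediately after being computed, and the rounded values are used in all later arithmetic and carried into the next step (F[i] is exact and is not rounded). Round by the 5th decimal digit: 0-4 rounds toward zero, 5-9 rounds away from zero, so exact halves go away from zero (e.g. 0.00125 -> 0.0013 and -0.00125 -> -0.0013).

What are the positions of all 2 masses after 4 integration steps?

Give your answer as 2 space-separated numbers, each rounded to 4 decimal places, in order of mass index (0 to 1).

Answer: 4.0000 5.0000

Derivation:
Step 0: x=[4.0000 5.0000] v=[0.0000 0.0000]
Step 1: x=[2.0000 7.0000] v=[-4.0000 4.0000]
Step 2: x=[2.0000 7.0000] v=[0.0000 0.0000]
Step 3: x=[4.0000 5.0000] v=[4.0000 -4.0000]
Step 4: x=[4.0000 5.0000] v=[0.0000 0.0000]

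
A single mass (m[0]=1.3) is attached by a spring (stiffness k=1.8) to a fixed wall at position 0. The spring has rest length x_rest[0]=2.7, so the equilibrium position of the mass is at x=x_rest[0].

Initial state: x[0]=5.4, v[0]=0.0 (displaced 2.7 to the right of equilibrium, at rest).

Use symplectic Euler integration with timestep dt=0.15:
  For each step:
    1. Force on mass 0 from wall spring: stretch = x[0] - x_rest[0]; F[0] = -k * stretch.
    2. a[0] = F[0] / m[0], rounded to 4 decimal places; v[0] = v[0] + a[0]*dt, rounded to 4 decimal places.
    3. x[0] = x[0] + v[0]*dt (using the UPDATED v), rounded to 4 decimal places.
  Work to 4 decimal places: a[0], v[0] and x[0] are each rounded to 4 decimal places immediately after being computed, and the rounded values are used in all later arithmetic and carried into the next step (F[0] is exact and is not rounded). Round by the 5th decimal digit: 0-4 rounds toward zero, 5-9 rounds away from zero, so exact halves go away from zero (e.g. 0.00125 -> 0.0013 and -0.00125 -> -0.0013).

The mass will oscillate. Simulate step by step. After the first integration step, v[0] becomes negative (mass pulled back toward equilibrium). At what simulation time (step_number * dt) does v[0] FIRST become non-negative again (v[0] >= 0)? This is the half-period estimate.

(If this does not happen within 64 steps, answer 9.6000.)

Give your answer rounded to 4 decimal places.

Answer: 2.7000

Derivation:
Step 0: x=[5.4000] v=[0.0000]
Step 1: x=[5.3159] v=[-0.5608]
Step 2: x=[5.1503] v=[-1.1041]
Step 3: x=[4.9084] v=[-1.6130]
Step 4: x=[4.5976] v=[-2.0717]
Step 5: x=[4.2277] v=[-2.4658]
Step 6: x=[3.8102] v=[-2.7831]
Step 7: x=[3.3581] v=[-3.0137]
Step 8: x=[2.8855] v=[-3.1504]
Step 9: x=[2.4072] v=[-3.1889]
Step 10: x=[1.9380] v=[-3.1281]
Step 11: x=[1.4925] v=[-2.9698]
Step 12: x=[1.0847] v=[-2.7190]
Step 13: x=[0.7272] v=[-2.3835]
Step 14: x=[0.4311] v=[-1.9738]
Step 15: x=[0.2057] v=[-1.5026]
Step 16: x=[0.0580] v=[-0.9846]
Step 17: x=[-0.0074] v=[-0.4359]
Step 18: x=[0.0116] v=[0.1264]
First v>=0 after going negative at step 18, time=2.7000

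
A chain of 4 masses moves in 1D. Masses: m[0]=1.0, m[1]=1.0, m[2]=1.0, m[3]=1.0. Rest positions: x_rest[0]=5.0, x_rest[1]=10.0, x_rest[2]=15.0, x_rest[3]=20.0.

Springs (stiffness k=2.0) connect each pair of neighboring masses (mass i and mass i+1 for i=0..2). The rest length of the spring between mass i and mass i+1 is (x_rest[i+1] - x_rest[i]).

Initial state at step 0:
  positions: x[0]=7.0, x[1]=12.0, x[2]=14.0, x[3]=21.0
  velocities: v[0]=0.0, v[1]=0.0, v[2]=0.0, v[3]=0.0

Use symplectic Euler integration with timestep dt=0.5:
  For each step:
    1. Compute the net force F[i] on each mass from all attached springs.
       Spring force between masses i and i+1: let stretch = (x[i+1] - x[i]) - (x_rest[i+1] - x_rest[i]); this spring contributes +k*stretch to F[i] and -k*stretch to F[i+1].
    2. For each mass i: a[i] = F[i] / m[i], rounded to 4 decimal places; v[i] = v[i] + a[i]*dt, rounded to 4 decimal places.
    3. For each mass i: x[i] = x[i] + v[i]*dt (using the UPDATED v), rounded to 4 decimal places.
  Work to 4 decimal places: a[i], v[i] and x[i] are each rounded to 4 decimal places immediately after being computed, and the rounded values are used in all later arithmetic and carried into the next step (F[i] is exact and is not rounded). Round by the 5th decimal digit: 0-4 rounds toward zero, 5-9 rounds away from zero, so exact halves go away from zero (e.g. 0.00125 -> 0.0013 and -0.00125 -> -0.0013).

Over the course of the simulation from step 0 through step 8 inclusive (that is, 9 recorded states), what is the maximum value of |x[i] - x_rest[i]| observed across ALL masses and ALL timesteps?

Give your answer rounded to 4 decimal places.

Step 0: x=[7.0000 12.0000 14.0000 21.0000] v=[0.0000 0.0000 0.0000 0.0000]
Step 1: x=[7.0000 10.5000 16.5000 20.0000] v=[0.0000 -3.0000 5.0000 -2.0000]
Step 2: x=[6.2500 10.2500 17.7500 19.7500] v=[-1.5000 -0.5000 2.5000 -0.5000]
Step 3: x=[5.0000 11.7500 16.2500 21.0000] v=[-2.5000 3.0000 -3.0000 2.5000]
Step 4: x=[4.6250 12.1250 14.8750 22.3750] v=[-0.7500 0.7500 -2.7500 2.7500]
Step 5: x=[5.5000 10.1250 15.8750 22.5000] v=[1.7500 -4.0000 2.0000 0.2500]
Step 6: x=[6.1875 8.6875 17.3125 21.8125] v=[1.3750 -2.8750 2.8750 -1.3750]
Step 7: x=[5.6250 10.3125 16.6875 21.3750] v=[-1.1250 3.2500 -1.2500 -0.8750]
Step 8: x=[4.9063 12.7813 15.2188 21.0938] v=[-1.4375 4.9375 -2.9375 -0.5625]
Max displacement = 2.7813

Answer: 2.7813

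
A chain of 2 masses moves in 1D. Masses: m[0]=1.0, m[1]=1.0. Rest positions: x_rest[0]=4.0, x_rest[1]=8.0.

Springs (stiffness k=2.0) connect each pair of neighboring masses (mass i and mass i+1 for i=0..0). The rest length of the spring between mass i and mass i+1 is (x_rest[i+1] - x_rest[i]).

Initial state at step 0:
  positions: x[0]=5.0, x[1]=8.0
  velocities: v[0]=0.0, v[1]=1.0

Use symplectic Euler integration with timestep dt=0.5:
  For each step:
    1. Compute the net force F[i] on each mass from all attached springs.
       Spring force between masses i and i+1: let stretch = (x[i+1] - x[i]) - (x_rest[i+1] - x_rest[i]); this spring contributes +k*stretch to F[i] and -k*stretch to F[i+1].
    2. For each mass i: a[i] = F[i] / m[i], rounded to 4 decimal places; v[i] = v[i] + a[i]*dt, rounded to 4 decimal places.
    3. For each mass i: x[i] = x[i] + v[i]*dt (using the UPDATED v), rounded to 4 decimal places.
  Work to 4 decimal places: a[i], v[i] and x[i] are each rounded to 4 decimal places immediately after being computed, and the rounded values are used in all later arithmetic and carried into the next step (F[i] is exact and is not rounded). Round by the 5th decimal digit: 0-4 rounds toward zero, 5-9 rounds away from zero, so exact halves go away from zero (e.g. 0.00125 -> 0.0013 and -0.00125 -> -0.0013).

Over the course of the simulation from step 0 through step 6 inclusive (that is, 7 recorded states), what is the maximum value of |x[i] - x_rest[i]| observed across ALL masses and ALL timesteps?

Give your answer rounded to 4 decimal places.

Step 0: x=[5.0000 8.0000] v=[0.0000 1.0000]
Step 1: x=[4.5000 9.0000] v=[-1.0000 2.0000]
Step 2: x=[4.2500 9.7500] v=[-0.5000 1.5000]
Step 3: x=[4.7500 9.7500] v=[1.0000 0.0000]
Step 4: x=[5.7500 9.2500] v=[2.0000 -1.0000]
Step 5: x=[6.5000 9.0000] v=[1.5000 -0.5000]
Step 6: x=[6.5000 9.5000] v=[0.0000 1.0000]
Max displacement = 2.5000

Answer: 2.5000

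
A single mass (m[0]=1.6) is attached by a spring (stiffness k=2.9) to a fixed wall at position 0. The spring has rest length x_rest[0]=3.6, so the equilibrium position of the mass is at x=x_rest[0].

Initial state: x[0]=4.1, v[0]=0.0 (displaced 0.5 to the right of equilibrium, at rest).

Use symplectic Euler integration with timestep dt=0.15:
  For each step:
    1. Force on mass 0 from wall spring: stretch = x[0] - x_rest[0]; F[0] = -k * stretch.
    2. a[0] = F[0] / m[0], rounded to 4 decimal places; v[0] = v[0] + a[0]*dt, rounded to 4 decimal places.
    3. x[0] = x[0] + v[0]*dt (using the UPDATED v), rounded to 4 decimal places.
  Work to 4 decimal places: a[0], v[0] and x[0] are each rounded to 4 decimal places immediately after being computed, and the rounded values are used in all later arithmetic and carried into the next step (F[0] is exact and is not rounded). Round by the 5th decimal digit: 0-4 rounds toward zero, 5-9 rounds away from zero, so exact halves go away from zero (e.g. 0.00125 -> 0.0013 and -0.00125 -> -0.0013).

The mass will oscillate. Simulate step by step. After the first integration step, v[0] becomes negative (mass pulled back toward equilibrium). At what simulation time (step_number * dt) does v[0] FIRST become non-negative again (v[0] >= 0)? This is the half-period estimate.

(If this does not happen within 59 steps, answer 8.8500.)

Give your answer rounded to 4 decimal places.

Step 0: x=[4.1000] v=[0.0000]
Step 1: x=[4.0796] v=[-0.1359]
Step 2: x=[4.0397] v=[-0.2663]
Step 3: x=[3.9818] v=[-0.3859]
Step 4: x=[3.9083] v=[-0.4897]
Step 5: x=[3.8223] v=[-0.5735]
Step 6: x=[3.7272] v=[-0.6339]
Step 7: x=[3.6269] v=[-0.6685]
Step 8: x=[3.5255] v=[-0.6758]
Step 9: x=[3.4272] v=[-0.6556]
Step 10: x=[3.3359] v=[-0.6086]
Step 11: x=[3.2554] v=[-0.5368]
Step 12: x=[3.1889] v=[-0.4431]
Step 13: x=[3.1392] v=[-0.3313]
Step 14: x=[3.1083] v=[-0.2060]
Step 15: x=[3.0975] v=[-0.0723]
Step 16: x=[3.1071] v=[0.0643]
First v>=0 after going negative at step 16, time=2.4000

Answer: 2.4000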